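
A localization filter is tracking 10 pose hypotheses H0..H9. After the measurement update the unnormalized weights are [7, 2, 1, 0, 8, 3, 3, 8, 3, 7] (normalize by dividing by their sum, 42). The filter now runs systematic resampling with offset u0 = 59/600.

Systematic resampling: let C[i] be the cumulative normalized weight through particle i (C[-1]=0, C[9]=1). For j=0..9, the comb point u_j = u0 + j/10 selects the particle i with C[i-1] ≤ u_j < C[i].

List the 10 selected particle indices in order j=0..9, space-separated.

C = [1/6, 3/14, 5/21, 5/21, 3/7, 1/2, 4/7, 16/21, 5/6, 1]
j=0: u_0=59/600 ∈ [0, 1/6) → index 0
j=1: u_1=119/600 ∈ [1/6, 3/14) → index 1
j=2: u_2=179/600 ∈ [5/21, 3/7) → index 4
j=3: u_3=239/600 ∈ [5/21, 3/7) → index 4
j=4: u_4=299/600 ∈ [3/7, 1/2) → index 5
j=5: u_5=359/600 ∈ [4/7, 16/21) → index 7
j=6: u_6=419/600 ∈ [4/7, 16/21) → index 7
j=7: u_7=479/600 ∈ [16/21, 5/6) → index 8
j=8: u_8=539/600 ∈ [5/6, 1) → index 9
j=9: u_9=599/600 ∈ [5/6, 1) → index 9

0 1 4 4 5 7 7 8 9 9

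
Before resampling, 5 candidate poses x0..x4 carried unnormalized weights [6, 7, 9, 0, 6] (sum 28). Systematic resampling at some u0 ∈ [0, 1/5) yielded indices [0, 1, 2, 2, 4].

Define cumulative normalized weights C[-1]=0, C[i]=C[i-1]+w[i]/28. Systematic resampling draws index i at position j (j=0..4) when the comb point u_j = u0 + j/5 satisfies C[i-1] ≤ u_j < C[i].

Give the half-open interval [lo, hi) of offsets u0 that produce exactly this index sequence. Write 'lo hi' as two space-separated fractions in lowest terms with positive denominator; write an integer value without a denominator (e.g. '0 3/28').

C = [3/14, 13/28, 11/14, 11/14, 1]
j=0 picked index 0: u0 ∈ [0, 3/14)
j=1 picked index 1: u0 ∈ [1/70, 37/140)
j=2 picked index 2: u0 ∈ [9/140, 27/70)
j=3 picked index 2: u0 ∈ [-19/140, 13/70)
j=4 picked index 4: u0 ∈ [-1/70, 1/5)
intersection: [9/140, 13/70)

9/140 13/70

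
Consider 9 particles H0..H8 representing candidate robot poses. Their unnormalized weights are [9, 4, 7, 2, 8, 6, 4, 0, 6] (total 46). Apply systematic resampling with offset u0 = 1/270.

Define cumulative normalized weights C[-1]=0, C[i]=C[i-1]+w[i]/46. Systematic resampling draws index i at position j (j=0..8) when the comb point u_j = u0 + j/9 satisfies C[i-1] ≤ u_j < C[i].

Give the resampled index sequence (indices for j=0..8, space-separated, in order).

C = [9/46, 13/46, 10/23, 11/23, 15/23, 18/23, 20/23, 20/23, 1]
j=0: u_0=1/270 ∈ [0, 9/46) → index 0
j=1: u_1=31/270 ∈ [0, 9/46) → index 0
j=2: u_2=61/270 ∈ [9/46, 13/46) → index 1
j=3: u_3=91/270 ∈ [13/46, 10/23) → index 2
j=4: u_4=121/270 ∈ [10/23, 11/23) → index 3
j=5: u_5=151/270 ∈ [11/23, 15/23) → index 4
j=6: u_6=181/270 ∈ [15/23, 18/23) → index 5
j=7: u_7=211/270 ∈ [15/23, 18/23) → index 5
j=8: u_8=241/270 ∈ [20/23, 1) → index 8

0 0 1 2 3 4 5 5 8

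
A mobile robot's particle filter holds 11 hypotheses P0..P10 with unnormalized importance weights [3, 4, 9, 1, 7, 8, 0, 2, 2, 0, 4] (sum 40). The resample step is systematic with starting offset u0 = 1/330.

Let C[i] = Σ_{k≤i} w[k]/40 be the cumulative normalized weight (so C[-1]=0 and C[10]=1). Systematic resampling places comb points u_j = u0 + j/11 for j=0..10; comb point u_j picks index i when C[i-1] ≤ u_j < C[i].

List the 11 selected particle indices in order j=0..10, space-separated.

C = [3/40, 7/40, 2/5, 17/40, 3/5, 4/5, 4/5, 17/20, 9/10, 9/10, 1]
j=0: u_0=1/330 ∈ [0, 3/40) → index 0
j=1: u_1=31/330 ∈ [3/40, 7/40) → index 1
j=2: u_2=61/330 ∈ [7/40, 2/5) → index 2
j=3: u_3=91/330 ∈ [7/40, 2/5) → index 2
j=4: u_4=11/30 ∈ [7/40, 2/5) → index 2
j=5: u_5=151/330 ∈ [17/40, 3/5) → index 4
j=6: u_6=181/330 ∈ [17/40, 3/5) → index 4
j=7: u_7=211/330 ∈ [3/5, 4/5) → index 5
j=8: u_8=241/330 ∈ [3/5, 4/5) → index 5
j=9: u_9=271/330 ∈ [4/5, 17/20) → index 7
j=10: u_10=301/330 ∈ [9/10, 1) → index 10

0 1 2 2 2 4 4 5 5 7 10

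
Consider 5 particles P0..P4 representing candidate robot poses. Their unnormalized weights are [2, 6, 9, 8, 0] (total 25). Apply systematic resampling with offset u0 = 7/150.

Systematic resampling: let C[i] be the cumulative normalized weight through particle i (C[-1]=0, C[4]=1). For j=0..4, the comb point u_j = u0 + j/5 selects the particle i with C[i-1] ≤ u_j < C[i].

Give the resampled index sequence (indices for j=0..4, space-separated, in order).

C = [2/25, 8/25, 17/25, 1, 1]
j=0: u_0=7/150 ∈ [0, 2/25) → index 0
j=1: u_1=37/150 ∈ [2/25, 8/25) → index 1
j=2: u_2=67/150 ∈ [8/25, 17/25) → index 2
j=3: u_3=97/150 ∈ [8/25, 17/25) → index 2
j=4: u_4=127/150 ∈ [17/25, 1) → index 3

0 1 2 2 3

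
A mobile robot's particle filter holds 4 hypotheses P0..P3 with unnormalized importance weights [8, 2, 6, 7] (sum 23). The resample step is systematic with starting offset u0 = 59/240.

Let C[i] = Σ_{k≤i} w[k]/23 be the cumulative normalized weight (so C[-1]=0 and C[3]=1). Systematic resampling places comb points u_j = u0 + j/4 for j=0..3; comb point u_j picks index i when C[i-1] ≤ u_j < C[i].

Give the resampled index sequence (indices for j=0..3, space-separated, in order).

C = [8/23, 10/23, 16/23, 1]
j=0: u_0=59/240 ∈ [0, 8/23) → index 0
j=1: u_1=119/240 ∈ [10/23, 16/23) → index 2
j=2: u_2=179/240 ∈ [16/23, 1) → index 3
j=3: u_3=239/240 ∈ [16/23, 1) → index 3

0 2 3 3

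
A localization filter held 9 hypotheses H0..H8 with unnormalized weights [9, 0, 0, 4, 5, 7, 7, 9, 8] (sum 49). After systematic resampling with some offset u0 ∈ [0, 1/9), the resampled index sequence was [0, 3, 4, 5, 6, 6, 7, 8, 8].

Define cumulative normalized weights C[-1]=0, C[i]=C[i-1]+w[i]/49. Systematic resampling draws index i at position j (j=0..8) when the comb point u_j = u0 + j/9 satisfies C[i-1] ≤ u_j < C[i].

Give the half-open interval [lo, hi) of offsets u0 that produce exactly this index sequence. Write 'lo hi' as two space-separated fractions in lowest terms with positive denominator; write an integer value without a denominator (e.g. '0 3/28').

32/441 43/441

C = [9/49, 9/49, 9/49, 13/49, 18/49, 25/49, 32/49, 41/49, 1]
j=0 picked index 0: u0 ∈ [0, 9/49)
j=1 picked index 3: u0 ∈ [32/441, 68/441)
j=2 picked index 4: u0 ∈ [19/441, 64/441)
j=3 picked index 5: u0 ∈ [5/147, 26/147)
j=4 picked index 6: u0 ∈ [29/441, 92/441)
j=5 picked index 6: u0 ∈ [-20/441, 43/441)
j=6 picked index 7: u0 ∈ [-2/147, 25/147)
j=7 picked index 8: u0 ∈ [26/441, 2/9)
j=8 picked index 8: u0 ∈ [-23/441, 1/9)
intersection: [32/441, 43/441)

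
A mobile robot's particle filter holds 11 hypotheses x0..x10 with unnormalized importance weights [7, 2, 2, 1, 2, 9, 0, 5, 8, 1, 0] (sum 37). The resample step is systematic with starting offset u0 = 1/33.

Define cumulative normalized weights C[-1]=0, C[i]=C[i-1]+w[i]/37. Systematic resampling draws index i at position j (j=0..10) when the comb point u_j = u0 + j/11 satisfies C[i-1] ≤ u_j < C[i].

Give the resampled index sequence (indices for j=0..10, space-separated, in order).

0 0 1 3 5 5 5 7 8 8 8

C = [7/37, 9/37, 11/37, 12/37, 14/37, 23/37, 23/37, 28/37, 36/37, 1, 1]
j=0: u_0=1/33 ∈ [0, 7/37) → index 0
j=1: u_1=4/33 ∈ [0, 7/37) → index 0
j=2: u_2=7/33 ∈ [7/37, 9/37) → index 1
j=3: u_3=10/33 ∈ [11/37, 12/37) → index 3
j=4: u_4=13/33 ∈ [14/37, 23/37) → index 5
j=5: u_5=16/33 ∈ [14/37, 23/37) → index 5
j=6: u_6=19/33 ∈ [14/37, 23/37) → index 5
j=7: u_7=2/3 ∈ [23/37, 28/37) → index 7
j=8: u_8=25/33 ∈ [28/37, 36/37) → index 8
j=9: u_9=28/33 ∈ [28/37, 36/37) → index 8
j=10: u_10=31/33 ∈ [28/37, 36/37) → index 8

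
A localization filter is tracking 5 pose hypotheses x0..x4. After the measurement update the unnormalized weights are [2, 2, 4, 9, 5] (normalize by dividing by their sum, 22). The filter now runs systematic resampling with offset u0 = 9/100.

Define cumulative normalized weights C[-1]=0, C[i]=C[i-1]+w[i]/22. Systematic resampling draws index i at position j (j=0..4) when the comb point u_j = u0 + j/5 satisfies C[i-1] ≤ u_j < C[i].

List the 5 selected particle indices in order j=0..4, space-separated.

C = [1/11, 2/11, 4/11, 17/22, 1]
j=0: u_0=9/100 ∈ [0, 1/11) → index 0
j=1: u_1=29/100 ∈ [2/11, 4/11) → index 2
j=2: u_2=49/100 ∈ [4/11, 17/22) → index 3
j=3: u_3=69/100 ∈ [4/11, 17/22) → index 3
j=4: u_4=89/100 ∈ [17/22, 1) → index 4

0 2 3 3 4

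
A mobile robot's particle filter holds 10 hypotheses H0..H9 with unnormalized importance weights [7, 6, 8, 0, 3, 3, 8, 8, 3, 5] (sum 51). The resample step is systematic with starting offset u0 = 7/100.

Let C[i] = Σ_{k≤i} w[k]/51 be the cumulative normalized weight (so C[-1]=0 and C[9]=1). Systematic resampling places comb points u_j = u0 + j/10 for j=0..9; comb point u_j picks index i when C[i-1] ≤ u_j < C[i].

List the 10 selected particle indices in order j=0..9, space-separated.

0 1 2 2 4 6 6 7 8 9

C = [7/51, 13/51, 7/17, 7/17, 8/17, 9/17, 35/51, 43/51, 46/51, 1]
j=0: u_0=7/100 ∈ [0, 7/51) → index 0
j=1: u_1=17/100 ∈ [7/51, 13/51) → index 1
j=2: u_2=27/100 ∈ [13/51, 7/17) → index 2
j=3: u_3=37/100 ∈ [13/51, 7/17) → index 2
j=4: u_4=47/100 ∈ [7/17, 8/17) → index 4
j=5: u_5=57/100 ∈ [9/17, 35/51) → index 6
j=6: u_6=67/100 ∈ [9/17, 35/51) → index 6
j=7: u_7=77/100 ∈ [35/51, 43/51) → index 7
j=8: u_8=87/100 ∈ [43/51, 46/51) → index 8
j=9: u_9=97/100 ∈ [46/51, 1) → index 9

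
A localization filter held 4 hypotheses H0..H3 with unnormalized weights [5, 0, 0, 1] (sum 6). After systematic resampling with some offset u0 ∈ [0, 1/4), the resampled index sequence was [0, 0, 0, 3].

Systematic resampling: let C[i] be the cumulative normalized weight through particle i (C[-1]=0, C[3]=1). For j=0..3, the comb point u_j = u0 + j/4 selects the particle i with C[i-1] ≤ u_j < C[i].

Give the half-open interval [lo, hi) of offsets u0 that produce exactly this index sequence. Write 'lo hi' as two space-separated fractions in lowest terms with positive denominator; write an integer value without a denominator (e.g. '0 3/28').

C = [5/6, 5/6, 5/6, 1]
j=0 picked index 0: u0 ∈ [0, 5/6)
j=1 picked index 0: u0 ∈ [-1/4, 7/12)
j=2 picked index 0: u0 ∈ [-1/2, 1/3)
j=3 picked index 3: u0 ∈ [1/12, 1/4)
intersection: [1/12, 1/4)

1/12 1/4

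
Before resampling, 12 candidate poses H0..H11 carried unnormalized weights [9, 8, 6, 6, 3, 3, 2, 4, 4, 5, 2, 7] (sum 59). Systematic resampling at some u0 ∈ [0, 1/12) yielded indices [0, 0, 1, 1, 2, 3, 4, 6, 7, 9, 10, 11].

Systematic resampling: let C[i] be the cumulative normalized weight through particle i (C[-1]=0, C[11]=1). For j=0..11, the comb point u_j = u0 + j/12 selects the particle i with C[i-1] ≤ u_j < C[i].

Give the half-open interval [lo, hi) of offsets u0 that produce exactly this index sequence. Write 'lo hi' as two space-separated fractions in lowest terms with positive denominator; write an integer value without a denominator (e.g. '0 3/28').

C = [9/59, 17/59, 23/59, 29/59, 32/59, 35/59, 37/59, 41/59, 45/59, 50/59, 52/59, 1]
j=0 picked index 0: u0 ∈ [0, 9/59)
j=1 picked index 0: u0 ∈ [-1/12, 49/708)
j=2 picked index 1: u0 ∈ [-5/354, 43/354)
j=3 picked index 1: u0 ∈ [-23/236, 9/236)
j=4 picked index 2: u0 ∈ [-8/177, 10/177)
j=5 picked index 3: u0 ∈ [-19/708, 53/708)
j=6 picked index 4: u0 ∈ [-1/118, 5/118)
j=7 picked index 6: u0 ∈ [7/708, 31/708)
j=8 picked index 7: u0 ∈ [-7/177, 5/177)
j=9 picked index 9: u0 ∈ [3/236, 23/236)
j=10 picked index 10: u0 ∈ [5/354, 17/354)
j=11 picked index 11: u0 ∈ [-25/708, 1/12)
intersection: [5/354, 5/177)

5/354 5/177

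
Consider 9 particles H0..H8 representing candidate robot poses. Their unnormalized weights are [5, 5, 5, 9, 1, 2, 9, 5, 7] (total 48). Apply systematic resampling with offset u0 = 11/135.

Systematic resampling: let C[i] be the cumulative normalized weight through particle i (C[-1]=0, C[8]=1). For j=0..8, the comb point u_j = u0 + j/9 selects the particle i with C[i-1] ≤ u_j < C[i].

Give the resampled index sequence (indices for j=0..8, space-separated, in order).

C = [5/48, 5/24, 5/16, 1/2, 25/48, 9/16, 3/4, 41/48, 1]
j=0: u_0=11/135 ∈ [0, 5/48) → index 0
j=1: u_1=26/135 ∈ [5/48, 5/24) → index 1
j=2: u_2=41/135 ∈ [5/24, 5/16) → index 2
j=3: u_3=56/135 ∈ [5/16, 1/2) → index 3
j=4: u_4=71/135 ∈ [25/48, 9/16) → index 5
j=5: u_5=86/135 ∈ [9/16, 3/4) → index 6
j=6: u_6=101/135 ∈ [9/16, 3/4) → index 6
j=7: u_7=116/135 ∈ [41/48, 1) → index 8
j=8: u_8=131/135 ∈ [41/48, 1) → index 8

0 1 2 3 5 6 6 8 8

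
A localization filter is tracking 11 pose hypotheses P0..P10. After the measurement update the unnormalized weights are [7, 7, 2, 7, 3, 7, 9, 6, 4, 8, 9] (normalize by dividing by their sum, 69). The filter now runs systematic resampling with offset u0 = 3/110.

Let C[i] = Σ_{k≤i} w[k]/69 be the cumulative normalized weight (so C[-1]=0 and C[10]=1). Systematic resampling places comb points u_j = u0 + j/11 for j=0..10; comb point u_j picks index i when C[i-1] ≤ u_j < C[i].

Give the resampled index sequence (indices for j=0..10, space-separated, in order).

C = [7/69, 14/69, 16/69, 1/3, 26/69, 11/23, 14/23, 16/23, 52/69, 20/23, 1]
j=0: u_0=3/110 ∈ [0, 7/69) → index 0
j=1: u_1=13/110 ∈ [7/69, 14/69) → index 1
j=2: u_2=23/110 ∈ [14/69, 16/69) → index 2
j=3: u_3=3/10 ∈ [16/69, 1/3) → index 3
j=4: u_4=43/110 ∈ [26/69, 11/23) → index 5
j=5: u_5=53/110 ∈ [11/23, 14/23) → index 6
j=6: u_6=63/110 ∈ [11/23, 14/23) → index 6
j=7: u_7=73/110 ∈ [14/23, 16/23) → index 7
j=8: u_8=83/110 ∈ [52/69, 20/23) → index 9
j=9: u_9=93/110 ∈ [52/69, 20/23) → index 9
j=10: u_10=103/110 ∈ [20/23, 1) → index 10

0 1 2 3 5 6 6 7 9 9 10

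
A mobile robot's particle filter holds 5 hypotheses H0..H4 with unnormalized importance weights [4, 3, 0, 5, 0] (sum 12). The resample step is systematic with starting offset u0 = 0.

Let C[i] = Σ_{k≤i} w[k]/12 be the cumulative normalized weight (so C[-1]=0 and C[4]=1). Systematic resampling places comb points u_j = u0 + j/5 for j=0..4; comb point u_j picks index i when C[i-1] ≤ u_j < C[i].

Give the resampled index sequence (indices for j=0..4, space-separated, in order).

C = [1/3, 7/12, 7/12, 1, 1]
j=0: u_0=0 ∈ [0, 1/3) → index 0
j=1: u_1=1/5 ∈ [0, 1/3) → index 0
j=2: u_2=2/5 ∈ [1/3, 7/12) → index 1
j=3: u_3=3/5 ∈ [7/12, 1) → index 3
j=4: u_4=4/5 ∈ [7/12, 1) → index 3

0 0 1 3 3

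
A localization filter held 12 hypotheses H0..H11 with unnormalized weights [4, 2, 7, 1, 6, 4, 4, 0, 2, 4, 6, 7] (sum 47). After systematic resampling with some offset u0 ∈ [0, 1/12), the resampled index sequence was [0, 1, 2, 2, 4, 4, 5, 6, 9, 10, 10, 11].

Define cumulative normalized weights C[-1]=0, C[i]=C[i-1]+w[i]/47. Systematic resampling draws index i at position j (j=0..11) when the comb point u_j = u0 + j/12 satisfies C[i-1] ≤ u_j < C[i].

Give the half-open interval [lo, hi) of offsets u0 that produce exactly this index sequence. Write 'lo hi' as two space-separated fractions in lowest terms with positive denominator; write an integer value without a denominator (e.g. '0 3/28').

1/564 5/564

C = [4/47, 6/47, 13/47, 14/47, 20/47, 24/47, 28/47, 28/47, 30/47, 34/47, 40/47, 1]
j=0 picked index 0: u0 ∈ [0, 4/47)
j=1 picked index 1: u0 ∈ [1/564, 25/564)
j=2 picked index 2: u0 ∈ [-11/282, 31/282)
j=3 picked index 2: u0 ∈ [-23/188, 5/188)
j=4 picked index 4: u0 ∈ [-5/141, 13/141)
j=5 picked index 4: u0 ∈ [-67/564, 5/564)
j=6 picked index 5: u0 ∈ [-7/94, 1/94)
j=7 picked index 6: u0 ∈ [-41/564, 7/564)
j=8 picked index 9: u0 ∈ [-4/141, 8/141)
j=9 picked index 10: u0 ∈ [-5/188, 19/188)
j=10 picked index 10: u0 ∈ [-31/282, 5/282)
j=11 picked index 11: u0 ∈ [-37/564, 1/12)
intersection: [1/564, 5/564)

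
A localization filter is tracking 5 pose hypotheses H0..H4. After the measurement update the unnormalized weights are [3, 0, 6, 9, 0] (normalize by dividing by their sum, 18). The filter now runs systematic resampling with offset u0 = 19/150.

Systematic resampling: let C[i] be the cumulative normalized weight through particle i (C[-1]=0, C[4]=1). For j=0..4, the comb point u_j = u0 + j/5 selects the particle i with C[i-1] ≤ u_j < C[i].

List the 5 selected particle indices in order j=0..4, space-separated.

C = [1/6, 1/6, 1/2, 1, 1]
j=0: u_0=19/150 ∈ [0, 1/6) → index 0
j=1: u_1=49/150 ∈ [1/6, 1/2) → index 2
j=2: u_2=79/150 ∈ [1/2, 1) → index 3
j=3: u_3=109/150 ∈ [1/2, 1) → index 3
j=4: u_4=139/150 ∈ [1/2, 1) → index 3

0 2 3 3 3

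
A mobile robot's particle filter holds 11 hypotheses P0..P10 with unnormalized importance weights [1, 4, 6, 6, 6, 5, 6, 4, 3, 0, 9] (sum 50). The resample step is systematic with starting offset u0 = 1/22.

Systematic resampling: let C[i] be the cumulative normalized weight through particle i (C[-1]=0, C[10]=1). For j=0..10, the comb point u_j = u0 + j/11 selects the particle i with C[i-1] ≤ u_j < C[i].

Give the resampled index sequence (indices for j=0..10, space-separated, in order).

1 2 3 3 4 5 6 7 8 10 10

C = [1/50, 1/10, 11/50, 17/50, 23/50, 14/25, 17/25, 19/25, 41/50, 41/50, 1]
j=0: u_0=1/22 ∈ [1/50, 1/10) → index 1
j=1: u_1=3/22 ∈ [1/10, 11/50) → index 2
j=2: u_2=5/22 ∈ [11/50, 17/50) → index 3
j=3: u_3=7/22 ∈ [11/50, 17/50) → index 3
j=4: u_4=9/22 ∈ [17/50, 23/50) → index 4
j=5: u_5=1/2 ∈ [23/50, 14/25) → index 5
j=6: u_6=13/22 ∈ [14/25, 17/25) → index 6
j=7: u_7=15/22 ∈ [17/25, 19/25) → index 7
j=8: u_8=17/22 ∈ [19/25, 41/50) → index 8
j=9: u_9=19/22 ∈ [41/50, 1) → index 10
j=10: u_10=21/22 ∈ [41/50, 1) → index 10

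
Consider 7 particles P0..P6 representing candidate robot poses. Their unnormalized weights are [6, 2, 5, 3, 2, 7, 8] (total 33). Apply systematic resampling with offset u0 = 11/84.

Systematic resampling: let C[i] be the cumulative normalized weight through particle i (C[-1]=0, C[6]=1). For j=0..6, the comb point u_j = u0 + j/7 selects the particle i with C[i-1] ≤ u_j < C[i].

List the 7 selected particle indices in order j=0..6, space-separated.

0 2 3 5 5 6 6

C = [2/11, 8/33, 13/33, 16/33, 6/11, 25/33, 1]
j=0: u_0=11/84 ∈ [0, 2/11) → index 0
j=1: u_1=23/84 ∈ [8/33, 13/33) → index 2
j=2: u_2=5/12 ∈ [13/33, 16/33) → index 3
j=3: u_3=47/84 ∈ [6/11, 25/33) → index 5
j=4: u_4=59/84 ∈ [6/11, 25/33) → index 5
j=5: u_5=71/84 ∈ [25/33, 1) → index 6
j=6: u_6=83/84 ∈ [25/33, 1) → index 6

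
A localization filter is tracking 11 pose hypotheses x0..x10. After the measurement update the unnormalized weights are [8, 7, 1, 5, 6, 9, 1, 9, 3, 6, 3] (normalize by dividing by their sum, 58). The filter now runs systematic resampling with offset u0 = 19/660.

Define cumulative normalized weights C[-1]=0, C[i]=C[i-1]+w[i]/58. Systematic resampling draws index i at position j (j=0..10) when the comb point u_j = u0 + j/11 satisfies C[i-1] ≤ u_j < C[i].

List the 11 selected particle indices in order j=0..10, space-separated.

0 0 1 3 4 5 5 7 7 9 9

C = [4/29, 15/58, 8/29, 21/58, 27/58, 18/29, 37/58, 23/29, 49/58, 55/58, 1]
j=0: u_0=19/660 ∈ [0, 4/29) → index 0
j=1: u_1=79/660 ∈ [0, 4/29) → index 0
j=2: u_2=139/660 ∈ [4/29, 15/58) → index 1
j=3: u_3=199/660 ∈ [8/29, 21/58) → index 3
j=4: u_4=259/660 ∈ [21/58, 27/58) → index 4
j=5: u_5=29/60 ∈ [27/58, 18/29) → index 5
j=6: u_6=379/660 ∈ [27/58, 18/29) → index 5
j=7: u_7=439/660 ∈ [37/58, 23/29) → index 7
j=8: u_8=499/660 ∈ [37/58, 23/29) → index 7
j=9: u_9=559/660 ∈ [49/58, 55/58) → index 9
j=10: u_10=619/660 ∈ [49/58, 55/58) → index 9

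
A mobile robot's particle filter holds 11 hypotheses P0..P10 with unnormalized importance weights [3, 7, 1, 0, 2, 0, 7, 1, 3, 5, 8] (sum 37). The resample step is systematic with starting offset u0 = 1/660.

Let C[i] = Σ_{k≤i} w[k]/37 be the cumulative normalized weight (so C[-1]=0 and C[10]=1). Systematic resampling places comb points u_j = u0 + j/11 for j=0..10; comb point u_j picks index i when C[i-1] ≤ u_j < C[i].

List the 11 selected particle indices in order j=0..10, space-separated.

0 1 1 2 6 6 7 8 9 10 10

C = [3/37, 10/37, 11/37, 11/37, 13/37, 13/37, 20/37, 21/37, 24/37, 29/37, 1]
j=0: u_0=1/660 ∈ [0, 3/37) → index 0
j=1: u_1=61/660 ∈ [3/37, 10/37) → index 1
j=2: u_2=11/60 ∈ [3/37, 10/37) → index 1
j=3: u_3=181/660 ∈ [10/37, 11/37) → index 2
j=4: u_4=241/660 ∈ [13/37, 20/37) → index 6
j=5: u_5=301/660 ∈ [13/37, 20/37) → index 6
j=6: u_6=361/660 ∈ [20/37, 21/37) → index 7
j=7: u_7=421/660 ∈ [21/37, 24/37) → index 8
j=8: u_8=481/660 ∈ [24/37, 29/37) → index 9
j=9: u_9=541/660 ∈ [29/37, 1) → index 10
j=10: u_10=601/660 ∈ [29/37, 1) → index 10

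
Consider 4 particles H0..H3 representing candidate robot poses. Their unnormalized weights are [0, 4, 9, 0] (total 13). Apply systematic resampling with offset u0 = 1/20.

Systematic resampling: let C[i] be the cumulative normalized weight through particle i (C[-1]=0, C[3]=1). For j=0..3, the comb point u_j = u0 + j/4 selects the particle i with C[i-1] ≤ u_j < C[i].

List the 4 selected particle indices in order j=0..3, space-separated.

C = [0, 4/13, 1, 1]
j=0: u_0=1/20 ∈ [0, 4/13) → index 1
j=1: u_1=3/10 ∈ [0, 4/13) → index 1
j=2: u_2=11/20 ∈ [4/13, 1) → index 2
j=3: u_3=4/5 ∈ [4/13, 1) → index 2

1 1 2 2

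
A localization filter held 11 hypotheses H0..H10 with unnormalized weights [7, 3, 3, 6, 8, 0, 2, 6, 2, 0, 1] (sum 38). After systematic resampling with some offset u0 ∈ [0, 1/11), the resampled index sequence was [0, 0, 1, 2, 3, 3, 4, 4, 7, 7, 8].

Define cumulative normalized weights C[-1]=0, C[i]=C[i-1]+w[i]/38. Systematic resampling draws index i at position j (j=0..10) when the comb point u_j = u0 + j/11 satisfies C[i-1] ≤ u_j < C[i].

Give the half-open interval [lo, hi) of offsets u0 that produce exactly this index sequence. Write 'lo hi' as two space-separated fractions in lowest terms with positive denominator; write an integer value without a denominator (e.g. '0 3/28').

15/418 1/22

C = [7/38, 5/19, 13/38, 1/2, 27/38, 27/38, 29/38, 35/38, 37/38, 37/38, 1]
j=0 picked index 0: u0 ∈ [0, 7/38)
j=1 picked index 0: u0 ∈ [-1/11, 39/418)
j=2 picked index 1: u0 ∈ [1/418, 17/209)
j=3 picked index 2: u0 ∈ [-2/209, 29/418)
j=4 picked index 3: u0 ∈ [-9/418, 3/22)
j=5 picked index 3: u0 ∈ [-47/418, 1/22)
j=6 picked index 4: u0 ∈ [-1/22, 69/418)
j=7 picked index 4: u0 ∈ [-3/22, 31/418)
j=8 picked index 7: u0 ∈ [15/418, 81/418)
j=9 picked index 7: u0 ∈ [-23/418, 43/418)
j=10 picked index 8: u0 ∈ [5/418, 27/418)
intersection: [15/418, 1/22)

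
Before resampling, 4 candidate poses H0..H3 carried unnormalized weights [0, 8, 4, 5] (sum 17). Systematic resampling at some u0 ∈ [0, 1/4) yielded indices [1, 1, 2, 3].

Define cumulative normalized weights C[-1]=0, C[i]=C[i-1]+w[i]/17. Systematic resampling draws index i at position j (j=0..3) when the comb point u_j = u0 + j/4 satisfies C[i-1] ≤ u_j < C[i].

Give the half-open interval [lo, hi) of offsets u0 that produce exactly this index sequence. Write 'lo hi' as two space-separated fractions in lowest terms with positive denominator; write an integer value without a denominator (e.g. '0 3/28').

0 7/34

C = [0, 8/17, 12/17, 1]
j=0 picked index 1: u0 ∈ [0, 8/17)
j=1 picked index 1: u0 ∈ [-1/4, 15/68)
j=2 picked index 2: u0 ∈ [-1/34, 7/34)
j=3 picked index 3: u0 ∈ [-3/68, 1/4)
intersection: [0, 7/34)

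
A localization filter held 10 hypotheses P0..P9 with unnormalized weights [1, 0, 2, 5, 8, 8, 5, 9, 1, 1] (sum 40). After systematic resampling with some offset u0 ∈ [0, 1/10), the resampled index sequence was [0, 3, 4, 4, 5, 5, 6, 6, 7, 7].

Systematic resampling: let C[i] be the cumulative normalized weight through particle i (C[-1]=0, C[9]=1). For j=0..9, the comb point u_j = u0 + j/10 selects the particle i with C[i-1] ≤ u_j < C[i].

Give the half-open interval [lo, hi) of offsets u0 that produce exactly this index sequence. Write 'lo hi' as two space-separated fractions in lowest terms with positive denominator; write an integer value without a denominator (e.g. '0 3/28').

0 1/40

C = [1/40, 1/40, 3/40, 1/5, 2/5, 3/5, 29/40, 19/20, 39/40, 1]
j=0 picked index 0: u0 ∈ [0, 1/40)
j=1 picked index 3: u0 ∈ [-1/40, 1/10)
j=2 picked index 4: u0 ∈ [0, 1/5)
j=3 picked index 4: u0 ∈ [-1/10, 1/10)
j=4 picked index 5: u0 ∈ [0, 1/5)
j=5 picked index 5: u0 ∈ [-1/10, 1/10)
j=6 picked index 6: u0 ∈ [0, 1/8)
j=7 picked index 6: u0 ∈ [-1/10, 1/40)
j=8 picked index 7: u0 ∈ [-3/40, 3/20)
j=9 picked index 7: u0 ∈ [-7/40, 1/20)
intersection: [0, 1/40)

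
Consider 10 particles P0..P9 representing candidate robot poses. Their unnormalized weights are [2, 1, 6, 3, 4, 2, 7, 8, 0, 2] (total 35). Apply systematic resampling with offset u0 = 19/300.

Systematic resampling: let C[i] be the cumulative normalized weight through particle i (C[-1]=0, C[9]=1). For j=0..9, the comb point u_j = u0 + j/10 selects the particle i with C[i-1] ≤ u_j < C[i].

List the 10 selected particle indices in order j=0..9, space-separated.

C = [2/35, 3/35, 9/35, 12/35, 16/35, 18/35, 5/7, 33/35, 33/35, 1]
j=0: u_0=19/300 ∈ [2/35, 3/35) → index 1
j=1: u_1=49/300 ∈ [3/35, 9/35) → index 2
j=2: u_2=79/300 ∈ [9/35, 12/35) → index 3
j=3: u_3=109/300 ∈ [12/35, 16/35) → index 4
j=4: u_4=139/300 ∈ [16/35, 18/35) → index 5
j=5: u_5=169/300 ∈ [18/35, 5/7) → index 6
j=6: u_6=199/300 ∈ [18/35, 5/7) → index 6
j=7: u_7=229/300 ∈ [5/7, 33/35) → index 7
j=8: u_8=259/300 ∈ [5/7, 33/35) → index 7
j=9: u_9=289/300 ∈ [33/35, 1) → index 9

1 2 3 4 5 6 6 7 7 9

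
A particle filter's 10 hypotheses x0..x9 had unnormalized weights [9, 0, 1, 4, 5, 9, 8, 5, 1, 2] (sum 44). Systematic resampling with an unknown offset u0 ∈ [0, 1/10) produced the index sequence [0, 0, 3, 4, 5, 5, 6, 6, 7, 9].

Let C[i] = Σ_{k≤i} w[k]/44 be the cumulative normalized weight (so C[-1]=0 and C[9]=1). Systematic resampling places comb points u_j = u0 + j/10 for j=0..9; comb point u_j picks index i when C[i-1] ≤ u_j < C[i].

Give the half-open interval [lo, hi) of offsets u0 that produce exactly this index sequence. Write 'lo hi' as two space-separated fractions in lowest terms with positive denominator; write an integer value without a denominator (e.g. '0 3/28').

3/55 1/10

C = [9/44, 9/44, 5/22, 7/22, 19/44, 7/11, 9/11, 41/44, 21/22, 1]
j=0 picked index 0: u0 ∈ [0, 9/44)
j=1 picked index 0: u0 ∈ [-1/10, 23/220)
j=2 picked index 3: u0 ∈ [3/110, 13/110)
j=3 picked index 4: u0 ∈ [1/55, 29/220)
j=4 picked index 5: u0 ∈ [7/220, 13/55)
j=5 picked index 5: u0 ∈ [-3/44, 3/22)
j=6 picked index 6: u0 ∈ [2/55, 12/55)
j=7 picked index 6: u0 ∈ [-7/110, 13/110)
j=8 picked index 7: u0 ∈ [1/55, 29/220)
j=9 picked index 9: u0 ∈ [3/55, 1/10)
intersection: [3/55, 1/10)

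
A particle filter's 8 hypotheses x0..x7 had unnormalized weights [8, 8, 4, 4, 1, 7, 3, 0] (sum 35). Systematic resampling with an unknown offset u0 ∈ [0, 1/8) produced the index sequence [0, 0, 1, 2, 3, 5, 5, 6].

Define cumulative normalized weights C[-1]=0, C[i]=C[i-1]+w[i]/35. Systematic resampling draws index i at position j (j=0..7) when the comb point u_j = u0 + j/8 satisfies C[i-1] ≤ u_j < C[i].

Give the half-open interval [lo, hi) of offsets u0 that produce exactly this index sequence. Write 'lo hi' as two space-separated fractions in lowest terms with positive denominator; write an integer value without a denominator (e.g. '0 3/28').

5/56 29/280

C = [8/35, 16/35, 4/7, 24/35, 5/7, 32/35, 1, 1]
j=0 picked index 0: u0 ∈ [0, 8/35)
j=1 picked index 0: u0 ∈ [-1/8, 29/280)
j=2 picked index 1: u0 ∈ [-3/140, 29/140)
j=3 picked index 2: u0 ∈ [23/280, 11/56)
j=4 picked index 3: u0 ∈ [1/14, 13/70)
j=5 picked index 5: u0 ∈ [5/56, 81/280)
j=6 picked index 5: u0 ∈ [-1/28, 23/140)
j=7 picked index 6: u0 ∈ [11/280, 1/8)
intersection: [5/56, 29/280)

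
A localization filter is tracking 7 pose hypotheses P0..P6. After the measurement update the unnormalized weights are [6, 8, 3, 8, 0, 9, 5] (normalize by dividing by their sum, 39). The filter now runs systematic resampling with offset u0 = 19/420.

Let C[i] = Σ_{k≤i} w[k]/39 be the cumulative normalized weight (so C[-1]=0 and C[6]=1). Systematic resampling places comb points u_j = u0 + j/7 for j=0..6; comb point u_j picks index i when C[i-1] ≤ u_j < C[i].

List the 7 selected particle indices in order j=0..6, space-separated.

C = [2/13, 14/39, 17/39, 25/39, 25/39, 34/39, 1]
j=0: u_0=19/420 ∈ [0, 2/13) → index 0
j=1: u_1=79/420 ∈ [2/13, 14/39) → index 1
j=2: u_2=139/420 ∈ [2/13, 14/39) → index 1
j=3: u_3=199/420 ∈ [17/39, 25/39) → index 3
j=4: u_4=37/60 ∈ [17/39, 25/39) → index 3
j=5: u_5=319/420 ∈ [25/39, 34/39) → index 5
j=6: u_6=379/420 ∈ [34/39, 1) → index 6

0 1 1 3 3 5 6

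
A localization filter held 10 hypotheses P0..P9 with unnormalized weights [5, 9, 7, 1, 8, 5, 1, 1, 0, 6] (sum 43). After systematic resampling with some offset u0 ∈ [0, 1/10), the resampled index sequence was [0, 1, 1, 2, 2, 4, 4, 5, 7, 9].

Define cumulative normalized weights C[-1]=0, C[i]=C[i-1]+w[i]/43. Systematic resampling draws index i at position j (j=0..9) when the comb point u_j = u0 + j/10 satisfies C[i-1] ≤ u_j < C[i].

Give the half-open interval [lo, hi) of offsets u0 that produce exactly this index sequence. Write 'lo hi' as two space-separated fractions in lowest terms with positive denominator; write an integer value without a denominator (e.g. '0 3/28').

C = [5/43, 14/43, 21/43, 22/43, 30/43, 35/43, 36/43, 37/43, 37/43, 1]
j=0 picked index 0: u0 ∈ [0, 5/43)
j=1 picked index 1: u0 ∈ [7/430, 97/430)
j=2 picked index 1: u0 ∈ [-18/215, 27/215)
j=3 picked index 2: u0 ∈ [11/430, 81/430)
j=4 picked index 2: u0 ∈ [-16/215, 19/215)
j=5 picked index 4: u0 ∈ [1/86, 17/86)
j=6 picked index 4: u0 ∈ [-19/215, 21/215)
j=7 picked index 5: u0 ∈ [-1/430, 49/430)
j=8 picked index 7: u0 ∈ [8/215, 13/215)
j=9 picked index 9: u0 ∈ [-17/430, 1/10)
intersection: [8/215, 13/215)

8/215 13/215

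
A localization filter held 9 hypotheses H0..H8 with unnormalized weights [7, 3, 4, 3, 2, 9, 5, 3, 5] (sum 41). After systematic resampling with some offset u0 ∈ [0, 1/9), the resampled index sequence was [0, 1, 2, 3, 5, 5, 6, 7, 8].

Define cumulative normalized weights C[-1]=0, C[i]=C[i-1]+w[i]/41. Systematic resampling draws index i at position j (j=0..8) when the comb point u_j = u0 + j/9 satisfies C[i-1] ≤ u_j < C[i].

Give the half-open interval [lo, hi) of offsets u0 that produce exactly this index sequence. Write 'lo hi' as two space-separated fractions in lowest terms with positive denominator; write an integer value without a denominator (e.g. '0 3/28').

C = [7/41, 10/41, 14/41, 17/41, 19/41, 28/41, 33/41, 36/41, 1]
j=0 picked index 0: u0 ∈ [0, 7/41)
j=1 picked index 1: u0 ∈ [22/369, 49/369)
j=2 picked index 2: u0 ∈ [8/369, 44/369)
j=3 picked index 3: u0 ∈ [1/123, 10/123)
j=4 picked index 5: u0 ∈ [7/369, 88/369)
j=5 picked index 5: u0 ∈ [-34/369, 47/369)
j=6 picked index 6: u0 ∈ [2/123, 17/123)
j=7 picked index 7: u0 ∈ [10/369, 37/369)
j=8 picked index 8: u0 ∈ [-4/369, 1/9)
intersection: [22/369, 10/123)

22/369 10/123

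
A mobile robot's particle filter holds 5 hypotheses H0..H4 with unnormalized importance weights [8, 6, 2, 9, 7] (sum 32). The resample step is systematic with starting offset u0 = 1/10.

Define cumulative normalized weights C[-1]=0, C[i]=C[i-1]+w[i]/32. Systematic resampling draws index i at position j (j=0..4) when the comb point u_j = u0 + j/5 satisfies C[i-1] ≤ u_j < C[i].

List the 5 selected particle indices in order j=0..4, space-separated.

0 1 3 3 4

C = [1/4, 7/16, 1/2, 25/32, 1]
j=0: u_0=1/10 ∈ [0, 1/4) → index 0
j=1: u_1=3/10 ∈ [1/4, 7/16) → index 1
j=2: u_2=1/2 ∈ [1/2, 25/32) → index 3
j=3: u_3=7/10 ∈ [1/2, 25/32) → index 3
j=4: u_4=9/10 ∈ [25/32, 1) → index 4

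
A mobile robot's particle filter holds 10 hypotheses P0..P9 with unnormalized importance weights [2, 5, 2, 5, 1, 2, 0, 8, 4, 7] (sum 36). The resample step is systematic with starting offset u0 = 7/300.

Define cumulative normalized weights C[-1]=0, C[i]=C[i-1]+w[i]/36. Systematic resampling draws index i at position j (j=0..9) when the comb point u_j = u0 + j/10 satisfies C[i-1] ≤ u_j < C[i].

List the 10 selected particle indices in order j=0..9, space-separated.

C = [1/18, 7/36, 1/4, 7/18, 5/12, 17/36, 17/36, 25/36, 29/36, 1]
j=0: u_0=7/300 ∈ [0, 1/18) → index 0
j=1: u_1=37/300 ∈ [1/18, 7/36) → index 1
j=2: u_2=67/300 ∈ [7/36, 1/4) → index 2
j=3: u_3=97/300 ∈ [1/4, 7/18) → index 3
j=4: u_4=127/300 ∈ [5/12, 17/36) → index 5
j=5: u_5=157/300 ∈ [17/36, 25/36) → index 7
j=6: u_6=187/300 ∈ [17/36, 25/36) → index 7
j=7: u_7=217/300 ∈ [25/36, 29/36) → index 8
j=8: u_8=247/300 ∈ [29/36, 1) → index 9
j=9: u_9=277/300 ∈ [29/36, 1) → index 9

0 1 2 3 5 7 7 8 9 9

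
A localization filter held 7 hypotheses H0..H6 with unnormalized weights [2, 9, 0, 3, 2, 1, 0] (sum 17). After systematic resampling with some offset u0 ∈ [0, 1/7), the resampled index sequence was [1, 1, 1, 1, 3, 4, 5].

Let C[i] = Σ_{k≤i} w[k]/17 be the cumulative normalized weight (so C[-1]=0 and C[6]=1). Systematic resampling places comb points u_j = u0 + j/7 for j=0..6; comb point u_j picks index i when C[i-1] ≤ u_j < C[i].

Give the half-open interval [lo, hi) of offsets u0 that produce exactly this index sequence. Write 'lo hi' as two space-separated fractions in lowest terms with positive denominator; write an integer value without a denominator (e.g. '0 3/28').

C = [2/17, 11/17, 11/17, 14/17, 16/17, 1, 1]
j=0 picked index 1: u0 ∈ [2/17, 11/17)
j=1 picked index 1: u0 ∈ [-3/119, 60/119)
j=2 picked index 1: u0 ∈ [-20/119, 43/119)
j=3 picked index 1: u0 ∈ [-37/119, 26/119)
j=4 picked index 3: u0 ∈ [9/119, 30/119)
j=5 picked index 4: u0 ∈ [13/119, 27/119)
j=6 picked index 5: u0 ∈ [10/119, 1/7)
intersection: [2/17, 1/7)

2/17 1/7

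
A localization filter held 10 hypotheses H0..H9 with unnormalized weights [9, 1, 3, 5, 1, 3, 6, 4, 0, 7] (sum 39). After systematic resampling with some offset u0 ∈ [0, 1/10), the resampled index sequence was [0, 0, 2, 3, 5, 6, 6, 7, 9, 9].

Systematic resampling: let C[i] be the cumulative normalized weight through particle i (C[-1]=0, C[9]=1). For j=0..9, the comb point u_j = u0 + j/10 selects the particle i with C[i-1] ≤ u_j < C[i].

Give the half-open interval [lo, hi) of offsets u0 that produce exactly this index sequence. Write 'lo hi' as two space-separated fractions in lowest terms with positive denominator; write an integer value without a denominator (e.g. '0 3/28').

17/195 1/10

C = [3/13, 10/39, 1/3, 6/13, 19/39, 22/39, 28/39, 32/39, 32/39, 1]
j=0 picked index 0: u0 ∈ [0, 3/13)
j=1 picked index 0: u0 ∈ [-1/10, 17/130)
j=2 picked index 2: u0 ∈ [11/195, 2/15)
j=3 picked index 3: u0 ∈ [1/30, 21/130)
j=4 picked index 5: u0 ∈ [17/195, 32/195)
j=5 picked index 6: u0 ∈ [5/78, 17/78)
j=6 picked index 6: u0 ∈ [-7/195, 23/195)
j=7 picked index 7: u0 ∈ [7/390, 47/390)
j=8 picked index 9: u0 ∈ [4/195, 1/5)
j=9 picked index 9: u0 ∈ [-31/390, 1/10)
intersection: [17/195, 1/10)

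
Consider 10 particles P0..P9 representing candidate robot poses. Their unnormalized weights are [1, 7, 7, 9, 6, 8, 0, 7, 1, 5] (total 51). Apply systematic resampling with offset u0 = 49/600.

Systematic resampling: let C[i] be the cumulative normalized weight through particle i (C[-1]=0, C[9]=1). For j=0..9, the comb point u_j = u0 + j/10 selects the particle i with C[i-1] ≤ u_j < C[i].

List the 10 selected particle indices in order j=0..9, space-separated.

1 2 2 3 4 4 5 7 7 9

C = [1/51, 8/51, 5/17, 8/17, 10/17, 38/51, 38/51, 15/17, 46/51, 1]
j=0: u_0=49/600 ∈ [1/51, 8/51) → index 1
j=1: u_1=109/600 ∈ [8/51, 5/17) → index 2
j=2: u_2=169/600 ∈ [8/51, 5/17) → index 2
j=3: u_3=229/600 ∈ [5/17, 8/17) → index 3
j=4: u_4=289/600 ∈ [8/17, 10/17) → index 4
j=5: u_5=349/600 ∈ [8/17, 10/17) → index 4
j=6: u_6=409/600 ∈ [10/17, 38/51) → index 5
j=7: u_7=469/600 ∈ [38/51, 15/17) → index 7
j=8: u_8=529/600 ∈ [38/51, 15/17) → index 7
j=9: u_9=589/600 ∈ [46/51, 1) → index 9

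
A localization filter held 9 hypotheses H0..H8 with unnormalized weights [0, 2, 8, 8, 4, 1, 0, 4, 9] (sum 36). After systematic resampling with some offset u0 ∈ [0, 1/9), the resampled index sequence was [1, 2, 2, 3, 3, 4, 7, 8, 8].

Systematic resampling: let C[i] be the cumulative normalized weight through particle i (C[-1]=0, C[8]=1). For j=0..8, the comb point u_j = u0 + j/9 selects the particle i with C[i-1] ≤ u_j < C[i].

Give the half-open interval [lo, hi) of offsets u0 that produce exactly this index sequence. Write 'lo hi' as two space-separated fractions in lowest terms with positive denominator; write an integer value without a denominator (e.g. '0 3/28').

0 1/18

C = [0, 1/18, 5/18, 1/2, 11/18, 23/36, 23/36, 3/4, 1]
j=0 picked index 1: u0 ∈ [0, 1/18)
j=1 picked index 2: u0 ∈ [-1/18, 1/6)
j=2 picked index 2: u0 ∈ [-1/6, 1/18)
j=3 picked index 3: u0 ∈ [-1/18, 1/6)
j=4 picked index 3: u0 ∈ [-1/6, 1/18)
j=5 picked index 4: u0 ∈ [-1/18, 1/18)
j=6 picked index 7: u0 ∈ [-1/36, 1/12)
j=7 picked index 8: u0 ∈ [-1/36, 2/9)
j=8 picked index 8: u0 ∈ [-5/36, 1/9)
intersection: [0, 1/18)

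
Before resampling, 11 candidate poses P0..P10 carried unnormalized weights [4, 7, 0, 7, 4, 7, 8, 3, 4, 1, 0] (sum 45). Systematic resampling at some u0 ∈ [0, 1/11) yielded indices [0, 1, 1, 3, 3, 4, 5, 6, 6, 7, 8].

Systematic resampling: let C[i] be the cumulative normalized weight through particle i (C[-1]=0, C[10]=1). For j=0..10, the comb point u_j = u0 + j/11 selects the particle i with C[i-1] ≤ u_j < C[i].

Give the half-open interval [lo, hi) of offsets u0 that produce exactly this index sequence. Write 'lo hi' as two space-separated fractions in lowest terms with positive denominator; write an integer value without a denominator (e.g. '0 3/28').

C = [4/45, 11/45, 11/45, 2/5, 22/45, 29/45, 37/45, 8/9, 44/45, 1, 1]
j=0 picked index 0: u0 ∈ [0, 4/45)
j=1 picked index 1: u0 ∈ [-1/495, 76/495)
j=2 picked index 1: u0 ∈ [-46/495, 31/495)
j=3 picked index 3: u0 ∈ [-14/495, 7/55)
j=4 picked index 3: u0 ∈ [-59/495, 2/55)
j=5 picked index 4: u0 ∈ [-3/55, 17/495)
j=6 picked index 5: u0 ∈ [-28/495, 49/495)
j=7 picked index 6: u0 ∈ [4/495, 92/495)
j=8 picked index 6: u0 ∈ [-41/495, 47/495)
j=9 picked index 7: u0 ∈ [2/495, 7/99)
j=10 picked index 8: u0 ∈ [-2/99, 34/495)
intersection: [4/495, 17/495)

4/495 17/495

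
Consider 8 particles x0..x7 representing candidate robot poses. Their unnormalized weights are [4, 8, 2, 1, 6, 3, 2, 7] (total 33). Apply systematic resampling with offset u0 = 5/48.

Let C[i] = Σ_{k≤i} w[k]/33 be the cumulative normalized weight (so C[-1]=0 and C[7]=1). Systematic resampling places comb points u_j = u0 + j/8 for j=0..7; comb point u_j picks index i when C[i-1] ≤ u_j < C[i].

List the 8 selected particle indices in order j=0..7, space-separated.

C = [4/33, 4/11, 14/33, 5/11, 7/11, 8/11, 26/33, 1]
j=0: u_0=5/48 ∈ [0, 4/33) → index 0
j=1: u_1=11/48 ∈ [4/33, 4/11) → index 1
j=2: u_2=17/48 ∈ [4/33, 4/11) → index 1
j=3: u_3=23/48 ∈ [5/11, 7/11) → index 4
j=4: u_4=29/48 ∈ [5/11, 7/11) → index 4
j=5: u_5=35/48 ∈ [8/11, 26/33) → index 6
j=6: u_6=41/48 ∈ [26/33, 1) → index 7
j=7: u_7=47/48 ∈ [26/33, 1) → index 7

0 1 1 4 4 6 7 7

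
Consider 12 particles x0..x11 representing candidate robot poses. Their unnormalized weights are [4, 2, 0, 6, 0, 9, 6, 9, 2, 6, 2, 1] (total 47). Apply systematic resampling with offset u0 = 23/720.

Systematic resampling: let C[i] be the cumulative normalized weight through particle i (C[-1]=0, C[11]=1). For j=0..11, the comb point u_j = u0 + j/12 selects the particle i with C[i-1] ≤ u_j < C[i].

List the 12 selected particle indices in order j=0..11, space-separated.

C = [4/47, 6/47, 6/47, 12/47, 12/47, 21/47, 27/47, 36/47, 38/47, 44/47, 46/47, 1]
j=0: u_0=23/720 ∈ [0, 4/47) → index 0
j=1: u_1=83/720 ∈ [4/47, 6/47) → index 1
j=2: u_2=143/720 ∈ [6/47, 12/47) → index 3
j=3: u_3=203/720 ∈ [12/47, 21/47) → index 5
j=4: u_4=263/720 ∈ [12/47, 21/47) → index 5
j=5: u_5=323/720 ∈ [21/47, 27/47) → index 6
j=6: u_6=383/720 ∈ [21/47, 27/47) → index 6
j=7: u_7=443/720 ∈ [27/47, 36/47) → index 7
j=8: u_8=503/720 ∈ [27/47, 36/47) → index 7
j=9: u_9=563/720 ∈ [36/47, 38/47) → index 8
j=10: u_10=623/720 ∈ [38/47, 44/47) → index 9
j=11: u_11=683/720 ∈ [44/47, 46/47) → index 10

0 1 3 5 5 6 6 7 7 8 9 10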